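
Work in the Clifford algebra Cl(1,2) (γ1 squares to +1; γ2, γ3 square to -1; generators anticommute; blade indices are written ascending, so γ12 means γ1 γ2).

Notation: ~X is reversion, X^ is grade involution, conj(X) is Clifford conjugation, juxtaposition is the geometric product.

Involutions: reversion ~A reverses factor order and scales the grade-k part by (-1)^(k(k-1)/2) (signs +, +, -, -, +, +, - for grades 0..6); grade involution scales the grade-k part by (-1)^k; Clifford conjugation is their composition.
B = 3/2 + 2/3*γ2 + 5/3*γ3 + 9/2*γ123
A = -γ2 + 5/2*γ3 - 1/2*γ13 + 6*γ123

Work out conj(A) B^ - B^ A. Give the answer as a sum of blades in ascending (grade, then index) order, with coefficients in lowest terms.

first term: 47/2 + 5/6*γ1 + 15/4*γ2 - 15/4*γ3 - 5/4*γ12 - 31/4*γ13 - 10/3*γ23 + 28/3*γ123
second term: 61/2 + 5/6*γ1 - 15/4*γ2 + 15/4*γ3 + 85/4*γ12 - 1/4*γ13 - 10/3*γ23 + 26/3*γ123
Answer: -7 + 15/2*γ2 - 15/2*γ3 - 45/2*γ12 - 15/2*γ13 + 2/3*γ123


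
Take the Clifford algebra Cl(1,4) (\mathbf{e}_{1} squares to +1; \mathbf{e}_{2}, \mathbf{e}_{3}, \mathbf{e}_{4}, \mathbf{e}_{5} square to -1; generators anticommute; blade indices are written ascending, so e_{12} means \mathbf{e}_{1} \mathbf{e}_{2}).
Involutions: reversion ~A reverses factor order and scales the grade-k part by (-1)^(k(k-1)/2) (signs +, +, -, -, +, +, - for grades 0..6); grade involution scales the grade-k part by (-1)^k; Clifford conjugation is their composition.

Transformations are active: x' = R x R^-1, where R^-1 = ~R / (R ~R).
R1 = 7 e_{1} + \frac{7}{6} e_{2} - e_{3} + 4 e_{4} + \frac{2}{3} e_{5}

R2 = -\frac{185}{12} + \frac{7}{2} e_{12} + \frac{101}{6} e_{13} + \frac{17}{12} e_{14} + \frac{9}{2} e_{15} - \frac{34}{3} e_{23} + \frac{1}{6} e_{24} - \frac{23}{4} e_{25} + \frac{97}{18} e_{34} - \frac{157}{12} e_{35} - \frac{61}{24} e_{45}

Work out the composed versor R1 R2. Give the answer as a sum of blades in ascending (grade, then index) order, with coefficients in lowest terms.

Distribute over the terms of R1 (each basis-blade product reordered to ascending indices, repeated generators contracted through their squares):
(7 e_{1}) R2 = -\frac{1295}{12} e_{1} + \frac{49}{2} e_{2} + \frac{707}{6} e_{3} + \frac{119}{12} e_{4} + \frac{63}{2} e_{5} - \frac{238}{3} e_{123} + \frac{7}{6} e_{124} - \frac{161}{4} e_{125} + \frac{679}{18} e_{134} - \frac{1099}{12} e_{135} - \frac{427}{24} e_{145}
(\frac{7}{6} e_{2}) R2 = \frac{49}{12} e_{1} - \frac{1295}{72} e_{2} + \frac{119}{9} e_{3} - \frac{7}{36} e_{4} + \frac{161}{24} e_{5} - \frac{707}{36} e_{123} - \frac{119}{72} e_{124} - \frac{21}{4} e_{125} + \frac{679}{108} e_{234} - \frac{1099}{72} e_{235} - \frac{427}{144} e_{245}
(-e_{3}) R2 = -\frac{101}{6} e_{1} + \frac{34}{3} e_{2} + \frac{185}{12} e_{3} + \frac{97}{18} e_{4} - \frac{157}{12} e_{5} - \frac{7}{2} e_{123} + \frac{17}{12} e_{134} + \frac{9}{2} e_{135} + \frac{1}{6} e_{234} - \frac{23}{4} e_{235} + \frac{61}{24} e_{345}
(4 e_{4}) R2 = \frac{17}{3} e_{1} + \frac{2}{3} e_{2} + \frac{194}{9} e_{3} - \frac{185}{3} e_{4} + \frac{61}{6} e_{5} + 14 e_{124} + \frac{202}{3} e_{134} - 18 e_{145} - \frac{136}{3} e_{234} + 23 e_{245} + \frac{157}{3} e_{345}
(\frac{2}{3} e_{5}) R2 = 3 e_{1} - \frac{23}{6} e_{2} - \frac{157}{18} e_{3} - \frac{61}{36} e_{4} - \frac{185}{18} e_{5} + \frac{7}{3} e_{125} + \frac{101}{9} e_{135} + \frac{17}{18} e_{145} - \frac{68}{9} e_{235} + \frac{1}{9} e_{245} + \frac{97}{27} e_{345}
Summing the partial products and collecting blades:
Answer: -112 e_{1} + \frac{1057}{72} e_{2} + \frac{5735}{36} e_{3} - \frac{193}{4} e_{4} + \frac{1801}{72} e_{5} - \frac{3689}{36} e_{123} + \frac{973}{72} e_{124} - \frac{259}{6} e_{125} + \frac{3833}{36} e_{134} - \frac{2731}{36} e_{135} - \frac{2509}{72} e_{145} - \frac{4199}{108} e_{234} - \frac{2057}{72} e_{235} + \frac{967}{48} e_{245} + \frac{12629}{216} e_{345}


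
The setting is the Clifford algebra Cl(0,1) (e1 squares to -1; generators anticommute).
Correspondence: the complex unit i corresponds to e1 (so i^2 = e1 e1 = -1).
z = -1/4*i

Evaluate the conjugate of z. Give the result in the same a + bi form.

In blades: z = -1/4*e1.
Conjugation here is Clifford conjugation: the scalar is fixed and the grade-1 and grade-2 blades all flip sign, giving 1/4*e1; translating back:
Answer: 1/4*i


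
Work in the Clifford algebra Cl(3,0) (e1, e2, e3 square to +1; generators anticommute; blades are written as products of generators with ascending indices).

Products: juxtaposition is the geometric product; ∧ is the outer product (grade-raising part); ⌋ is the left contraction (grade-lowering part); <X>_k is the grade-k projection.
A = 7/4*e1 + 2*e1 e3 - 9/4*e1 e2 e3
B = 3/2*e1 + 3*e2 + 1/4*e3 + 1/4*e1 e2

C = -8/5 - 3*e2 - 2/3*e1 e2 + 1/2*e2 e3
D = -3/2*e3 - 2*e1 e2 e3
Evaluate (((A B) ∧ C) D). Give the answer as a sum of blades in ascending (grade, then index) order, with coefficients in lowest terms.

step 1: 21/8 + 1/2*e1 + 7/16*e2 - 39/16*e3 + 75/16*e1 e2 + 115/16*e1 e3 - 23/8*e2 e3 - 6*e1 e2 e3
step 2: -21/5 - 4/5*e1 - 343/40*e2 + 39/10*e3 - 43/4*e1 e2 - 23/2*e1 e3 - 7/5*e2 e3 + 2643/80*e1 e2 e3
step 3: 2409/40 + 289/20*e1 + 251/10*e2 - 76/5*e3 - 9177/160*e1 e2 - 319/20*e1 e3 + 1157/80*e2 e3 + 981/40*e1 e2 e3
Answer: 2409/40 + 289/20*e1 + 251/10*e2 - 76/5*e3 - 9177/160*e1 e2 - 319/20*e1 e3 + 1157/80*e2 e3 + 981/40*e1 e2 e3


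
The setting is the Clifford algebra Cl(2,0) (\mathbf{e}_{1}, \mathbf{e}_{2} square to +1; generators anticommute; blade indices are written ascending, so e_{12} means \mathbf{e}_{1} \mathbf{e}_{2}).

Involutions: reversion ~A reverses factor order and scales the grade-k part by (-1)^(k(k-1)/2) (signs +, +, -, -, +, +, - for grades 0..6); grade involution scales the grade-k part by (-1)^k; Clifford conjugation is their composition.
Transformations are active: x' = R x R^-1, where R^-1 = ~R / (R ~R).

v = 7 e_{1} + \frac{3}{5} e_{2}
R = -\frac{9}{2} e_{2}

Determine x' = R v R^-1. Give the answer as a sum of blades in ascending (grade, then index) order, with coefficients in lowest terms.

~R = -\frac{9}{2} e_{2}, and R ~R = \frac{81}{4}, so R^-1 = ~R / (\frac{81}{4}).
R v = -\frac{27}{10} + \frac{63}{2} e_{12}
Answer: -7 e_{1} + \frac{3}{5} e_{2}


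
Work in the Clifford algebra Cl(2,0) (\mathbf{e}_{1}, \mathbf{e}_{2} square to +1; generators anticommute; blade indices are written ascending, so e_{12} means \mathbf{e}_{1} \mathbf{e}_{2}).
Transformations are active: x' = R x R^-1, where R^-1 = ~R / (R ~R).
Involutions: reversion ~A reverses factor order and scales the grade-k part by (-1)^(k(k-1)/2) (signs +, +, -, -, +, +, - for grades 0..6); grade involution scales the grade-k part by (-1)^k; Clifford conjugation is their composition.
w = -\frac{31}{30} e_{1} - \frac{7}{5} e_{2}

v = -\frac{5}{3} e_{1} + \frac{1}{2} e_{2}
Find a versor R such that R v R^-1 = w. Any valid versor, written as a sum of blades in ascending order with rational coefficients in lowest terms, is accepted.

Equal squares first: v^2 = w^2 = \frac{109}{36}. Then v + w = -\frac{27}{10} e_{1} - \frac{9}{10} e_{2} is a versor taking v to w, provided it is invertible.
Answer: -\frac{27}{10} e_{1} - \frac{9}{10} e_{2}


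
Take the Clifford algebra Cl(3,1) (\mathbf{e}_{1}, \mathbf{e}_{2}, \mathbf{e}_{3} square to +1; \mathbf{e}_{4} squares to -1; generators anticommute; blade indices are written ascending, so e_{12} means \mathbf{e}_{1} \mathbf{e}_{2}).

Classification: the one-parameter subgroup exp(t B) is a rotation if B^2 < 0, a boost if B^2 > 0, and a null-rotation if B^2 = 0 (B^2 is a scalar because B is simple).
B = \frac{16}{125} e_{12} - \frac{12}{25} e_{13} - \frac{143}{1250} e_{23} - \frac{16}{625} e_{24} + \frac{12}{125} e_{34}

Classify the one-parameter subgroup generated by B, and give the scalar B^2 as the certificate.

B^2 term by term: the squares give (\frac{16}{125})^2*(e_{12})^2 + (-\frac{12}{25})^2*(e_{13})^2 + (-\frac{143}{1250})^2*(e_{23})^2 + (-\frac{16}{625})^2*(e_{24})^2 + (\frac{12}{125})^2*(e_{34})^2 = \frac{256}{15625}*(-1) + \frac{144}{625}*(-1) + \frac{20449}{1562500}*(-1) + \frac{256}{390625}*(+1) + \frac{144}{15625}*(+1) = -\frac{1}{4} (each basis 2-blade squares to minus the product of its generators' squares); cross terms between blades sharing an index anticommute and cancel; the commuting (index-disjoint) pairs give grade-4 terms 2*c*c'*(blade product), which cancel blade by blade — e_{1234}: \frac{384}{15625} - \frac{384}{15625} = 0 — confirming B is simple. So B^2 = -\frac{1}{4}.
Answer: rotation, certificate B^2 = -\frac{1}{4}. B^2 = -\frac{1}{4} is basis-independent, so its sign is the whole story.


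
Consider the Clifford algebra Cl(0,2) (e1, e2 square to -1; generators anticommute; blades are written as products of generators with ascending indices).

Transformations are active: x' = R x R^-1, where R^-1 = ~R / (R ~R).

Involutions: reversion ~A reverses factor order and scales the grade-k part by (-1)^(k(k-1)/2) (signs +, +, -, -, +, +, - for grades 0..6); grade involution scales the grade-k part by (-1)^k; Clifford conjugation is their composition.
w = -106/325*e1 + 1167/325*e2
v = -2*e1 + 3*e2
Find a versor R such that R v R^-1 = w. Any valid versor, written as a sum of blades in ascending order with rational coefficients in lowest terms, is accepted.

The midline construction: v and w both square to -13, so reflecting in their sum -756/325*e1 + 2142/325*e2 exchanges them.
Answer: -756/325*e1 + 2142/325*e2


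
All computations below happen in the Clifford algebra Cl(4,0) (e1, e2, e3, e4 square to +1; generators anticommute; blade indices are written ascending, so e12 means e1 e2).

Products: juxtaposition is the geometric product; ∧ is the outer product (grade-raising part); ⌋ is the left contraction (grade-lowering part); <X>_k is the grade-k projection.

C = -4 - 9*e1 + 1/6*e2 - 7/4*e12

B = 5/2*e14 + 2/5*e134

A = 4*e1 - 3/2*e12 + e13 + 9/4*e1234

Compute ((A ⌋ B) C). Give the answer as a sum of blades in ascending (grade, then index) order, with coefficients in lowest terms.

step 1: 48/5*e4 + 8/5*e34
step 2: -192/5*e4 + 432/5*e14 - 8/5*e24 - 32/5*e34 - 84/5*e124 - 72/5*e134 + 4/15*e234 - 14/5*e1234
Answer: -192/5*e4 + 432/5*e14 - 8/5*e24 - 32/5*e34 - 84/5*e124 - 72/5*e134 + 4/15*e234 - 14/5*e1234


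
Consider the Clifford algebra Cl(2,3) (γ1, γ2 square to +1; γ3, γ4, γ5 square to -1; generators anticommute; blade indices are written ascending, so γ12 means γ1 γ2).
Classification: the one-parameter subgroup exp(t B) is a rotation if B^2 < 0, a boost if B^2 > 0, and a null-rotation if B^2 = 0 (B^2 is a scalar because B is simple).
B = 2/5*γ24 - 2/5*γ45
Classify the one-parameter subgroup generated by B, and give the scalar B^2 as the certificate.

B^2 term by term: the squares give (2/5)^2*(γ24)^2 + (-2/5)^2*(γ45)^2 = 4/25*(+1) + 4/25*(-1) = 0 (each basis 2-blade squares to minus the product of its generators' squares); cross terms between blades sharing an index anticommute and cancel. So B^2 = 0.
Answer: null-rotation, certificate B^2 = 0. Check the certificate: B^2 = 0, and that sign is decisive whatever form B takes.


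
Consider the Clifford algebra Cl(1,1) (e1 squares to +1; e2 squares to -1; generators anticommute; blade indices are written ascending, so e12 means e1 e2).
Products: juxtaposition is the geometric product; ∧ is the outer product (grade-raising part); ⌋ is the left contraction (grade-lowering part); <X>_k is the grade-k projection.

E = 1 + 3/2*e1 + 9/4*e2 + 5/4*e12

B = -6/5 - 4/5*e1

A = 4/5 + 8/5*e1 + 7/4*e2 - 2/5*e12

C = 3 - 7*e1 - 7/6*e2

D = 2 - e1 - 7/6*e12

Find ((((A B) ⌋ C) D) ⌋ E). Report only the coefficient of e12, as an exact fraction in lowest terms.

step 1: -56/25 - 64/25*e1 - 121/50*e2 + 47/25*e12
step 2: 2513/300 + 392/25*e1 + 196/75*e2
step 3: 161/150 + 17941/900*e1 - 196/15*e2 - 12887/1800*e12
step 4: 74053/1440 - 4417/300*e1 + 98399/3600*e2 + 161/120*e12
Answer: 161/120


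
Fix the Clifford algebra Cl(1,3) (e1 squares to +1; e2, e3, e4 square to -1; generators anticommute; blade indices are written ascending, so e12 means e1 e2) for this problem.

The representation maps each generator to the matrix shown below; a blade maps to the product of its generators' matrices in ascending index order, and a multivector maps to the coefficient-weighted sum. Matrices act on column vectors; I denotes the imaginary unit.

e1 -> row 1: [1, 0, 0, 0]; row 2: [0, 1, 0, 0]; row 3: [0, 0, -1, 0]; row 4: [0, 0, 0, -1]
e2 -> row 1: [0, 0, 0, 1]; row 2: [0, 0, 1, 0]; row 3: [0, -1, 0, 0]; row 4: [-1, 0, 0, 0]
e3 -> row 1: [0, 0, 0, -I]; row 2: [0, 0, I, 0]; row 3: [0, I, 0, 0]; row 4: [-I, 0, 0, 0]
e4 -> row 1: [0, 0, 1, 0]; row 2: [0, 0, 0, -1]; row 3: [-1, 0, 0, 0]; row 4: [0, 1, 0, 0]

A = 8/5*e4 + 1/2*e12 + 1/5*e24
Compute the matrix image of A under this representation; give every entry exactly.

Bivector images (products of the table entries): rho(e12) = rho(e1)rho(e2) = row 1: [0, 0, 0, 1]; row 2: [0, 0, 1, 0]; row 3: [0, 1, 0, 0]; row 4: [1, 0, 0, 0]; rho(e24) = rho(e2)rho(e4) = row 1: [0, 1, 0, 0]; row 2: [-1, 0, 0, 0]; row 3: [0, 0, 0, 1]; row 4: [0, 0, -1, 0].
M = (8/5)*rho(e4) + (1/2)*rho(e12) + (1/5)*rho(e24), summed entrywise:
Answer: row 1: [0, 1/5, 8/5, 1/2]; row 2: [-1/5, 0, 1/2, -8/5]; row 3: [-8/5, 1/2, 0, 1/5]; row 4: [1/2, 8/5, -1/5, 0]


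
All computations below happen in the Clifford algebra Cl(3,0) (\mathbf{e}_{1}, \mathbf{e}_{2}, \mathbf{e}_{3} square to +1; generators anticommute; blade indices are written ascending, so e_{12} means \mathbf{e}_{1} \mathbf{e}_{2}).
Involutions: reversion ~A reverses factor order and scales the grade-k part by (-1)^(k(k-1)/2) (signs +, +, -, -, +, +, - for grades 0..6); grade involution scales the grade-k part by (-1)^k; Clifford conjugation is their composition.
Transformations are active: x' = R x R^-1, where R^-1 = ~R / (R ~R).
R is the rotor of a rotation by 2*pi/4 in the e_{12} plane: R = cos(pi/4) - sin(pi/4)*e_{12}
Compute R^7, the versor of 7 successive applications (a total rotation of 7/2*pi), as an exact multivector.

Half-angle bookkeeping: 7 applications in e_{12} add up to rotor phase 7*pi/4 = \frac{7 \pi}{4}, so R^7 = cos(\frac{7 \pi}{4}) - sin(\frac{7 \pi}{4})*e_{12}.
cos(\frac{7 \pi}{4}) = \frac{\sqrt{2}}{2} and sin(\frac{7 \pi}{4}) = - \frac{\sqrt{2}}{2}, so R^7 = \frac{\sqrt{2}}{2} + \frac{\sqrt{2}}{2} e_{12}. The net rotation is 3/2*pi (after discarding 1 full turn, each of which contributes a factor -1 to the rotor); the rotor keeps the half-angle phase exactly.
Answer: \frac{\sqrt{2}}{2} + \frac{\sqrt{2}}{2} e_{12}


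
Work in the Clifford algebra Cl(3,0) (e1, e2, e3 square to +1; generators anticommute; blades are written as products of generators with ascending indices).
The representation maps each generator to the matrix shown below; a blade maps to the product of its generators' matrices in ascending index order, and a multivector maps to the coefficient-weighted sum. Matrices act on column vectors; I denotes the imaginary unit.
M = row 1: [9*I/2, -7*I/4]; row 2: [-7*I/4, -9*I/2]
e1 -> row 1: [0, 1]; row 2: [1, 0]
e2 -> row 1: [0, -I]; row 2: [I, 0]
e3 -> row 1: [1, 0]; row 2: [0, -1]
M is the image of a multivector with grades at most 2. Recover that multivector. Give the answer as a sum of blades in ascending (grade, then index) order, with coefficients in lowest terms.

Method: 1, rho(e1), rho(e2), rho(e3) form a trace-orthogonal basis of the 2x2 complex matrices (tr(X Y) = 2 if X = Y, else 0), so M = m0*1 + m1*rho(e1) + m2*rho(e2) + m3*rho(e3) with m0 = tr(M)/2 = 0, m1 = tr(M rho(e1))/2 = -7*I/4, m2 = tr(M rho(e2))/2 = 0, m3 = tr(M rho(e3))/2 = 9*I/2.
Multiplying table entries, the bivector images are rho(e1 e2) = I*rho(e3), rho(e1 e3) = -I*rho(e2), rho(e2 e3) = I*rho(e1); with real blade coefficients the real parts of m0..m3 are the coefficients of 1, e1, e2, e3 and the imaginary parts give the bivectors (e2 e3: Im m1, e1 e3: -Im m2, e1 e2: Im m3).
Answer: 9/2*e1 e2 - 7/4*e2 e3


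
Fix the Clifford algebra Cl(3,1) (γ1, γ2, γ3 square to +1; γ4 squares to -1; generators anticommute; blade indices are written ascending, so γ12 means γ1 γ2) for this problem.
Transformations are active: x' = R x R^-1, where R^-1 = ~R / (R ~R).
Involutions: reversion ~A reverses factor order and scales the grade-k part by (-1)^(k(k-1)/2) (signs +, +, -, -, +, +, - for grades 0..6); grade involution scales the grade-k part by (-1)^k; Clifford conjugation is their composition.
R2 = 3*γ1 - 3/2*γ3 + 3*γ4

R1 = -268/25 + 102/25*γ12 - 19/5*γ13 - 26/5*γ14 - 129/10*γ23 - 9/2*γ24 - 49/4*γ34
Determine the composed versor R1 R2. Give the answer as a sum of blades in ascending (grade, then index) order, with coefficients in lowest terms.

Distribute over the terms of R2 (each basis-blade product reordered to ascending indices, repeated generators contracted through their squares):
R1 (3*γ1) = -804/25*γ1 - 306/25*γ2 + 57/5*γ3 + 78/5*γ4 - 387/10*γ123 - 27/2*γ124 - 147/4*γ134
R1 (-3/2*γ3) = 57/10*γ1 + 387/20*γ2 + 402/25*γ3 - 147/8*γ4 - 153/25*γ123 - 39/5*γ134 - 27/4*γ234
R1 (3*γ4) = 78/5*γ1 + 27/2*γ2 + 147/4*γ3 - 804/25*γ4 + 306/25*γ124 - 57/5*γ134 - 387/10*γ234
Summing the partial products and collecting blades:
Answer: -543/50*γ1 + 2061/100*γ2 + 6423/100*γ3 - 6987/200*γ4 - 2241/50*γ123 - 63/50*γ124 - 1119/20*γ134 - 909/20*γ234


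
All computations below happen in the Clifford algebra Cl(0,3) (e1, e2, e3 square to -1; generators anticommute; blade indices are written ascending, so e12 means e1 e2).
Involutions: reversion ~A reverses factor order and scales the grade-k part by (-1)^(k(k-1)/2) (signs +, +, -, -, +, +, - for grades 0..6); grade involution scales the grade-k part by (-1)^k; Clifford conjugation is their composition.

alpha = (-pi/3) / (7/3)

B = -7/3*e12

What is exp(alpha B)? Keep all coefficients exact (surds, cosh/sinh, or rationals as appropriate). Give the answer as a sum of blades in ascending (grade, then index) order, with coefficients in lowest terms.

B^2 = (-7/3)^2*(e12)^2 = 49/9*(-1) = -49/9 (a basis 2-blade squares to minus the product of its generators' squares).
B^2 = -49/9 — the series telescopes trigonometrically here: l = 7/3, alpha*l = -pi/3, so exp(alpha B) = cos(-pi/3) + (sin(-pi/3)/(7/3))*B = 1/2 + (-3*sqrt(3)/14)*B.
Answer: 1/2 + sqrt(3)/2*e12


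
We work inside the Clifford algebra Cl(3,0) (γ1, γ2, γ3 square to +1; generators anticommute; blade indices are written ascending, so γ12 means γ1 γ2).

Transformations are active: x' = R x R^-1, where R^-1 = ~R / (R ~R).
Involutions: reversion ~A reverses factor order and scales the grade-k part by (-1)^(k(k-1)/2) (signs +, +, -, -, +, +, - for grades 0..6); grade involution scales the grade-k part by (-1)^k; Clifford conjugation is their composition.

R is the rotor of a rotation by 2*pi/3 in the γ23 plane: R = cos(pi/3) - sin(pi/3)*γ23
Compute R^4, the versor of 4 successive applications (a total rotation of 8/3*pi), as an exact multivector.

Rotor phase runs at HALF the rotation angle; powers of one rotor simply add phase, so after 4 steps in γ23 the phase is 4*pi/3 = 4*pi/3 and R^4 = cos(4*pi/3) - sin(4*pi/3)*γ23.
cos(4*pi/3) = -1/2 and sin(4*pi/3) = -sqrt(3)/2, so R^4 = -1/2 + sqrt(3)/2*γ23. The net rotation is 2/3*pi (after discarding 1 full turn, each of which contributes a factor -1 to the rotor); the rotor keeps the half-angle phase exactly.
Answer: -1/2 + sqrt(3)/2*γ23


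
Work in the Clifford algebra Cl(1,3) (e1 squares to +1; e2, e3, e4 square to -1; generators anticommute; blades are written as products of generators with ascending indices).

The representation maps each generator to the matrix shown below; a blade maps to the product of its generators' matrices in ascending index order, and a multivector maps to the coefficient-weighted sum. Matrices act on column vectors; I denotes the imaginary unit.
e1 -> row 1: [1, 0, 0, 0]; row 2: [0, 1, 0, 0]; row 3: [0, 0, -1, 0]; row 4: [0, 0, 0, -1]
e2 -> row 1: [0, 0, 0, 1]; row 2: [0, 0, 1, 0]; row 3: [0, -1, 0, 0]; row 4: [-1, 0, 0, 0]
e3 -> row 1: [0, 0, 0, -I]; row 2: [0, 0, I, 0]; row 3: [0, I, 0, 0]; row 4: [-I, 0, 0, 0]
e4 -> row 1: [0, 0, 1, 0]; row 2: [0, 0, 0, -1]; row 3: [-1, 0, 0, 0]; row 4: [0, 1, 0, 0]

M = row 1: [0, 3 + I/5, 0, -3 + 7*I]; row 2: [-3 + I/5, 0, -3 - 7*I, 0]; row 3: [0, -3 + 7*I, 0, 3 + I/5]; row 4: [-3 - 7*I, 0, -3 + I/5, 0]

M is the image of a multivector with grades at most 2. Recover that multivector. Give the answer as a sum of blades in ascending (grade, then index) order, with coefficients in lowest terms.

Method: the blade images are trace-orthogonal — tr(rho(e_A) rho(e_B)^-1) = 4 if A = B and 0 otherwise — and rho(e_A)^-1 = (e_A)^2 * rho(e_A) with (e_A)^2 = +1 or -1, so the coefficient of e_A in the preimage is (e_A)^2 * tr(M rho(e_A))/4.
Nonzero projections over blades of grade <= 2: e1 e2: (e1 e2)^2 = +1, tr(M rho(e1 e2)) = -12, coefficient -3; e1 e3: (e1 e3)^2 = +1, tr(M rho(e1 e3)) = -28, coefficient -7; e2 e4: (e2 e4)^2 = -1, tr(M rho(e2 e4)) = -12, coefficient 3; e3 e4: (e3 e4)^2 = -1, tr(M rho(e3 e4)) = 4/5, coefficient -1/5. Every other blade of grade <= 2 projects to 0.
Answer: -3*e1 e2 - 7*e1 e3 + 3*e2 e4 - 1/5*e3 e4


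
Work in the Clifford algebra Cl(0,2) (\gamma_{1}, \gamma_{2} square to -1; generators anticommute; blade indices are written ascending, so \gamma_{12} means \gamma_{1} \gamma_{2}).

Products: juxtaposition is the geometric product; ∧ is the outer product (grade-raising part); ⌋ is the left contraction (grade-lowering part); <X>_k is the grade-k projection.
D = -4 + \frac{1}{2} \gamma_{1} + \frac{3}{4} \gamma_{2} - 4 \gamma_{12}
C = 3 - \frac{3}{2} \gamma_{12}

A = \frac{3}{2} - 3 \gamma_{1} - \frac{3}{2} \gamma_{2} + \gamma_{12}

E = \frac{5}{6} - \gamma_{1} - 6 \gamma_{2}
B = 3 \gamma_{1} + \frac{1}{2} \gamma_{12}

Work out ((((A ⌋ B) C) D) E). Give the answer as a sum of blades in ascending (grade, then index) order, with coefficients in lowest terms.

step 1: \frac{17}{2} + \frac{15}{4} \gamma_{1} + \frac{3}{2} \gamma_{2} + \frac{3}{4} \gamma_{12}
step 2: \frac{213}{8} + 9 \gamma_{1} + \frac{81}{8} \gamma_{2} - \frac{21}{2} \gamma_{12}
step 3: -\frac{5139}{32} - \frac{885}{16} \gamma_{1} + \frac{327}{32} \gamma_{2} - \frac{1005}{16} \gamma_{12}
step 4: -\frac{8181}{64} - \frac{2099}{8} \gamma_{1} + \frac{66233}{64} \gamma_{2} + \frac{1159}{4} \gamma_{12}
Answer: -\frac{8181}{64} - \frac{2099}{8} \gamma_{1} + \frac{66233}{64} \gamma_{2} + \frac{1159}{4} \gamma_{12}


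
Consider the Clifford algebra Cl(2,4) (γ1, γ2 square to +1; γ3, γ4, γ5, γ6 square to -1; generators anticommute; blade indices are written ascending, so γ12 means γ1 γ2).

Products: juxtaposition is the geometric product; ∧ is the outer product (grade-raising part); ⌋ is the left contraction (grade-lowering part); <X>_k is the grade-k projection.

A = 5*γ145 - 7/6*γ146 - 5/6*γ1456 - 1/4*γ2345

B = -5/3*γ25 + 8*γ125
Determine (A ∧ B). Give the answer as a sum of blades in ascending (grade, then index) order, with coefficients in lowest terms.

step 1: -35/18*γ12456
Answer: -35/18*γ12456


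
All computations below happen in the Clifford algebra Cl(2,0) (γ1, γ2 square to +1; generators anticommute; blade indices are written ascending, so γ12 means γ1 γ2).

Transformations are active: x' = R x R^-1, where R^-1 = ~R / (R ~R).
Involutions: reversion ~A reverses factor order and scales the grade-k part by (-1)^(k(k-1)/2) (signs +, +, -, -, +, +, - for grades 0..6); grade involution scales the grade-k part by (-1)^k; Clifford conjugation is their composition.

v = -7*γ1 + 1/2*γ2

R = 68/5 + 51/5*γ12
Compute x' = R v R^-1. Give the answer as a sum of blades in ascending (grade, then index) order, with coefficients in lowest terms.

~R = 68/5 - 51/5*γ12, and R ~R = 289, so R^-1 = ~R / (289).
R v = -901/10*γ1 + 391/5*γ2
Answer: -37/25*γ1 + 343/50*γ2


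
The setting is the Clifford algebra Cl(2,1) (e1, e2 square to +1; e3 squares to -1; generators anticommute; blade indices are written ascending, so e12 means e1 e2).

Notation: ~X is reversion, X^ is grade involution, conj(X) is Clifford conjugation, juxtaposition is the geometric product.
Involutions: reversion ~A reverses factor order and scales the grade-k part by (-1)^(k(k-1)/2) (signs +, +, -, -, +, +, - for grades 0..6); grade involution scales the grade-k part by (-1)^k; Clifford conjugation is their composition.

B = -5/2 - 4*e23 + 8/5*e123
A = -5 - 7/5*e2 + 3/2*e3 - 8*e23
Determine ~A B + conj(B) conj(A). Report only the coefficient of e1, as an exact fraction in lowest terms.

first term: -39/2 + 64/5*e1 - 5/2*e2 + 37/20*e3 - 12/5*e12 + 56/25*e13 - 8*e123
second term: 89/2 + 64/5*e1 + 5/2*e2 - 37/20*e3 + 12/5*e12 - 56/25*e13 - 40*e23 - 8*e123
Answer: 128/5


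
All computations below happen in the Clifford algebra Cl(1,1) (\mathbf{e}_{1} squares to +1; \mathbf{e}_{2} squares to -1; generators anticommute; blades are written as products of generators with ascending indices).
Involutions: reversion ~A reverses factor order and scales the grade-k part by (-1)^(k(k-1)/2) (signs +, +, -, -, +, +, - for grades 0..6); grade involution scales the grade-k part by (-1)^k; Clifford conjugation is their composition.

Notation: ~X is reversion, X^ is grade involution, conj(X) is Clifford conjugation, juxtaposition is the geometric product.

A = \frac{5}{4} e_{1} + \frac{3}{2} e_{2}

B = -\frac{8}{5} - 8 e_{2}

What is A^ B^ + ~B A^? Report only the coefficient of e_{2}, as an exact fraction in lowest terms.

first term: 12 + 2 e_{1} + \frac{12}{5} e_{2} - 10 e_{1} e_{2}
second term: -12 + 2 e_{1} + \frac{12}{5} e_{2} - 10 e_{1} e_{2}
Answer: \frac{24}{5}


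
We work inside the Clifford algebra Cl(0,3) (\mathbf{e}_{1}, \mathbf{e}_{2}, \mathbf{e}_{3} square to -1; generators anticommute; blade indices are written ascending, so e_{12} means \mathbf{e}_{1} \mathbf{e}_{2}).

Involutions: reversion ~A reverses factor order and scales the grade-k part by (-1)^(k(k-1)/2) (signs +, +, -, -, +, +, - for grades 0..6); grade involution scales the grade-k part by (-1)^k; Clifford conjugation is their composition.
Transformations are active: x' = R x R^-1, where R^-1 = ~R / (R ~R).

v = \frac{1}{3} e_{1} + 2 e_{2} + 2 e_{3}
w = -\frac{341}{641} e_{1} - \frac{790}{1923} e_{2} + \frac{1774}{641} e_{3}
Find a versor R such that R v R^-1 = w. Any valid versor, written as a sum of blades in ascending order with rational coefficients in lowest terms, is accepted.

Equal squares first: v^2 = w^2 = -\frac{73}{9}. Then v + w = -\frac{382}{1923} e_{1} + \frac{3056}{1923} e_{2} + \frac{3056}{641} e_{3} is a versor taking v to w, provided it is invertible.
Answer: -\frac{382}{1923} e_{1} + \frac{3056}{1923} e_{2} + \frac{3056}{641} e_{3}


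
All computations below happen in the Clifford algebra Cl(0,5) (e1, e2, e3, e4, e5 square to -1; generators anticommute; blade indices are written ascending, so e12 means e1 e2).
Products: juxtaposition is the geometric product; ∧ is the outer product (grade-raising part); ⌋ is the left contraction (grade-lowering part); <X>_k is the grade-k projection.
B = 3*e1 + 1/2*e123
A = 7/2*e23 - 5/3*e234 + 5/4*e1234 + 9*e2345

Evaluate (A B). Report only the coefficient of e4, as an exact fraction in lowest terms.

step 1: -7/4*e1 - 5/8*e4 - 5/6*e14 + 21/2*e123 - 9/2*e145 + 15/4*e234 + 5*e1234 + 27*e12345
Answer: -5/8


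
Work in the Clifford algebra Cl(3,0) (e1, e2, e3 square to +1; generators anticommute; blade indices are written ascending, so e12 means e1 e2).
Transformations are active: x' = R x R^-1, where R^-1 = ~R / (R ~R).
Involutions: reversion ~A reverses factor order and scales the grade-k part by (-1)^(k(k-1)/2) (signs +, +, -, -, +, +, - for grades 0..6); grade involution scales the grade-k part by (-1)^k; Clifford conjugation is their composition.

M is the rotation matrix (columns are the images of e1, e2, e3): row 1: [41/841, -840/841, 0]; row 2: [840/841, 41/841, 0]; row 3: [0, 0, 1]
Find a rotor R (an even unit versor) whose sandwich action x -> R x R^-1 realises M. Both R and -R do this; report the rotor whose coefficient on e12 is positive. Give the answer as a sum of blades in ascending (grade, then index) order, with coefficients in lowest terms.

Method: write R = a + b12*e12 + b13*e13 + b23*e23 with a^2 + b12^2 + b13^2 + b23^2 = 1 (so R^-1 = ~R). Expanding the columns R e_j ~R gives tr M = 4a^2 - 1 and, from the antisymmetric part, M21 - M12 = -4a*b12, M13 - M31 = 4a*b13, M32 - M23 = -4a*b23.
Here tr M = 923/841, so a^2 = (1 + tr M)/4 = 441/841 and a = ±21/29. Taking a = 21/29: M21 - M12 = 1680/841, M13 - M31 = 0, M32 - M23 = 0, giving b12 = -20/29, b13 = 0, b23 = 0, i.e. R = 21/29 - 20/29*e12.
Its e12 coefficient is negative, so report the other preimage -R.
Answer: -21/29 + 20/29*e12. Why the constraint matters: R and -R act identically through the sandwich — M has trace 923/841 either way — so only the sign condition on e12 picks one of the two preimages.


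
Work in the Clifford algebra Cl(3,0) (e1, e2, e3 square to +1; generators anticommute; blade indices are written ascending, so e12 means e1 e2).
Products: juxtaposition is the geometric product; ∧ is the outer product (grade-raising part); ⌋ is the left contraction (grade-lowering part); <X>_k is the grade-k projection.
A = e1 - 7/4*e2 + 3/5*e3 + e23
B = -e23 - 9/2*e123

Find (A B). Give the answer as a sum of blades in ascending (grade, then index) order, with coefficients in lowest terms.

step 1: 1 + 9/2*e1 + 3/5*e2 + 7/4*e3 - 27/10*e12 - 63/8*e13 - 9/2*e23 - e123
Answer: 1 + 9/2*e1 + 3/5*e2 + 7/4*e3 - 27/10*e12 - 63/8*e13 - 9/2*e23 - e123


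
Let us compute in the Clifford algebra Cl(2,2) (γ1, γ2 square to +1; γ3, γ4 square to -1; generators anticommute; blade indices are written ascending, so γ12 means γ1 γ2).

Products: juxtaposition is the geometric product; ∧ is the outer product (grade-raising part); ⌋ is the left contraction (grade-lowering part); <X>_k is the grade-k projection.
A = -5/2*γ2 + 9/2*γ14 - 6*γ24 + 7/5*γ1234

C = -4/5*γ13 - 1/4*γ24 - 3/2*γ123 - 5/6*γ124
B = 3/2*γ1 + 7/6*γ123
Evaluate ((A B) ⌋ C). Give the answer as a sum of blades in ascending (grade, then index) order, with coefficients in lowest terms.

step 1: -503/60*γ4 + 15/4*γ12 + 35/12*γ13 - 9*γ124 - 7*γ134 - 147/20*γ234
step 2: 31/6 + 1553/240*γ2 + 45/8*γ3 + 25/8*γ4 - 503/72*γ12
Answer: 31/6 + 1553/240*γ2 + 45/8*γ3 + 25/8*γ4 - 503/72*γ12


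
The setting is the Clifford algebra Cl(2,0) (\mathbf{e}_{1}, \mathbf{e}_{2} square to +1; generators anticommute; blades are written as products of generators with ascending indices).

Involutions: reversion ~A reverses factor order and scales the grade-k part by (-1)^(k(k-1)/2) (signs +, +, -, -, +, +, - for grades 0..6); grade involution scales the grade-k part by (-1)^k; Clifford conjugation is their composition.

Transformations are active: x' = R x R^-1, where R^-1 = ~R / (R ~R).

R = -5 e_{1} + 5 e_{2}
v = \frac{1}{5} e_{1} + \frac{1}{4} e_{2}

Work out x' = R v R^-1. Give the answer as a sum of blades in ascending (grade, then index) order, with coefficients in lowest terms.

~R = -5 e_{1} + 5 e_{2}, and R ~R = 50, so R^-1 = ~R / (50).
R v = \frac{1}{4} - \frac{9}{4} e_{1} e_{2}
Answer: -\frac{1}{4} e_{1} - \frac{1}{5} e_{2}


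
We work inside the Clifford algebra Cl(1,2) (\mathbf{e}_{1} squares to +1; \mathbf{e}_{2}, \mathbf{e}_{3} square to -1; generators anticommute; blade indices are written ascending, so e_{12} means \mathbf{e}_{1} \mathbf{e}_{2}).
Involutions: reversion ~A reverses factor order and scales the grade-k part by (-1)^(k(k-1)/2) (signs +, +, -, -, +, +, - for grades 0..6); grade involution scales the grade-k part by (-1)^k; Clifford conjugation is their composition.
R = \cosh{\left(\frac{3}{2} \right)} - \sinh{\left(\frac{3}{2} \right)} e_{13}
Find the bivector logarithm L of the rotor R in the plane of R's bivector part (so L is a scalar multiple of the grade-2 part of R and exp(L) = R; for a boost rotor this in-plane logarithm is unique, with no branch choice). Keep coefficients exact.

The scalar part of R is \cosh{\left(\frac{3}{2} \right)}, so cosh pins the rapidity up to sign — the sign comes from the bivector part; dividing that part by sinh of the rapidity yields the plane, and the in-plane L = rapidity * plane is unique because the two sign choices cancel.
Concretely: cosh(rapidity) = \cosh{\left(\frac{3}{2} \right)} gives rapidity = ±\frac{3}{2}, and since rapidity/sinh(rapidity) is even the sign is immaterial: L = (rapidity/sinh(rapidity)) * <R>_2 = (\frac{3}{2 \sinh{\left(\frac{3}{2} \right)}}) * <R>_2.
Answer: - \frac{3}{2} e_{13}


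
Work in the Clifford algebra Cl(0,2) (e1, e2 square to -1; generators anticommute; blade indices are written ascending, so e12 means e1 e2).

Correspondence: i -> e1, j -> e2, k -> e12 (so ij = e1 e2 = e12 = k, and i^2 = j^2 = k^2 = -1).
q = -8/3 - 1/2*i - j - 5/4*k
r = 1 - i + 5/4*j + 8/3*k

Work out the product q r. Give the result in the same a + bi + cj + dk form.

In blades: q = -8/3 - 1/2*e1 - e2 - 5/4*e12, r = 1 - e1 + 5/4*e2 + 8/3*e12.
Distribute q over r term by term (generator squares from the signature, products reordered to ascending indices): (-8/3)*r = -8/3 + 8/3*e1 - 10/3*e2 - 64/9*e12; (-1/2*e1)*r = -1/2 - 1/2*e1 + 4/3*e2 - 5/8*e12; (-e2)*r = 5/4 - 8/3*e1 - e2 - e12; (-5/4*e12)*r = 10/3 + 25/16*e1 + 5/4*e2 - 5/4*e12.
Sum: 17/12 + 17/16*e1 - 7/4*e2 - 719/72*e12; translating back through the correspondence:
Answer: 17/12 + 17/16*i - 7/4*j - 719/72*k


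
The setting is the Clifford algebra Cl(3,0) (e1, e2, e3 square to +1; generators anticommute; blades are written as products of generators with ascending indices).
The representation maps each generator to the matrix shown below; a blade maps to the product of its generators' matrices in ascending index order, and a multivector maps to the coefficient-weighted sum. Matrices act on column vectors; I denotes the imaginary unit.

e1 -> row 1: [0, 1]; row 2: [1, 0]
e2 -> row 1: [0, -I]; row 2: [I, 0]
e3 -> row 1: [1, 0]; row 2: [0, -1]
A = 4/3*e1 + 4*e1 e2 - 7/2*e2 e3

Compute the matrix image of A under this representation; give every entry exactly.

Bivector images (products of the table entries): rho(e1 e2) = rho(e1)rho(e2) = row 1: [I, 0]; row 2: [0, -I]; rho(e2 e3) = rho(e2)rho(e3) = row 1: [0, I]; row 2: [I, 0].
M = (4/3)*rho(e1) + (4)*rho(e1 e2) + (-7/2)*rho(e2 e3), summed entrywise:
Answer: row 1: [4*I, 4/3 - 7*I/2]; row 2: [4/3 - 7*I/2, -4*I]


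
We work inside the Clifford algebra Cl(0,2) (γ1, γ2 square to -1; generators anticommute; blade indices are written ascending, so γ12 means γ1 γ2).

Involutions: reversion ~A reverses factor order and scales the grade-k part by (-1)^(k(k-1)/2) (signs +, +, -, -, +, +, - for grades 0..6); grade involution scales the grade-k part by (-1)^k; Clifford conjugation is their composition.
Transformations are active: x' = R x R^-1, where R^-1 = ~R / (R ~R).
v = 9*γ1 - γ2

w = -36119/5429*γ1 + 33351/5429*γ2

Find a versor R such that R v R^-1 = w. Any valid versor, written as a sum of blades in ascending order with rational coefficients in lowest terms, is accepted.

Construction: equal norms (both -82) license R = v + w = 12742/5429*γ1 + 27922/5429*γ2 — nothing changes along that direction, while (v - w)/2 changes sign, so v maps onto w.
Answer: 12742/5429*γ1 + 27922/5429*γ2


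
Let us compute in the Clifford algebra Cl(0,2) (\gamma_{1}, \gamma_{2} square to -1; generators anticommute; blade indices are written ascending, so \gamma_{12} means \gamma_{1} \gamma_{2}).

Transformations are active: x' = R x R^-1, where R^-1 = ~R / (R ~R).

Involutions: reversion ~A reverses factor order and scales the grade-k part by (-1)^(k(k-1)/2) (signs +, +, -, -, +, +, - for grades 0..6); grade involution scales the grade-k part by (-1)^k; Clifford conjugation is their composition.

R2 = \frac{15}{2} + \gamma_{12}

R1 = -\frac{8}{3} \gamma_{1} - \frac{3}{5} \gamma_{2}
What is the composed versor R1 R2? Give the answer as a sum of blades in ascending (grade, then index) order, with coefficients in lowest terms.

Distribute over the terms of R1 (each basis-blade product reordered to ascending indices, repeated generators contracted through their squares):
(-\frac{8}{3} \gamma_{1}) R2 = -20 \gamma_{1} + \frac{8}{3} \gamma_{2}
(-\frac{3}{5} \gamma_{2}) R2 = -\frac{3}{5} \gamma_{1} - \frac{9}{2} \gamma_{2}
Summing the partial products and collecting blades:
Answer: -\frac{103}{5} \gamma_{1} - \frac{11}{6} \gamma_{2}


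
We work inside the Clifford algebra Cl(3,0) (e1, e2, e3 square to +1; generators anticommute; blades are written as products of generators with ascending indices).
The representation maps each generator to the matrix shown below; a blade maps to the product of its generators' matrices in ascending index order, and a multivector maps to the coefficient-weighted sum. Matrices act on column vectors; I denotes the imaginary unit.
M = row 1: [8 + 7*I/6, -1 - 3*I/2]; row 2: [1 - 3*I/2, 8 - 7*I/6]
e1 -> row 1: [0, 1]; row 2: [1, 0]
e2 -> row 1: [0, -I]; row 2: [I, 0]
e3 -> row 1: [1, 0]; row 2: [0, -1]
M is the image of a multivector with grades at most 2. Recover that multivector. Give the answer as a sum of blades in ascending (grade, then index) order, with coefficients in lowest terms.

Method: 1, rho(e1), rho(e2), rho(e3) form a trace-orthogonal basis of the 2x2 complex matrices (tr(X Y) = 2 if X = Y, else 0), so M = m0*1 + m1*rho(e1) + m2*rho(e2) + m3*rho(e3) with m0 = tr(M)/2 = 8, m1 = tr(M rho(e1))/2 = -3*I/2, m2 = tr(M rho(e2))/2 = -I, m3 = tr(M rho(e3))/2 = 7*I/6.
Multiplying table entries, the bivector images are rho(e1 e2) = I*rho(e3), rho(e1 e3) = -I*rho(e2), rho(e2 e3) = I*rho(e1); with real blade coefficients the real parts of m0..m3 are the coefficients of 1, e1, e2, e3 and the imaginary parts give the bivectors (e2 e3: Im m1, e1 e3: -Im m2, e1 e2: Im m3).
Answer: 8 + 7/6*e1 e2 + e1 e3 - 3/2*e2 e3


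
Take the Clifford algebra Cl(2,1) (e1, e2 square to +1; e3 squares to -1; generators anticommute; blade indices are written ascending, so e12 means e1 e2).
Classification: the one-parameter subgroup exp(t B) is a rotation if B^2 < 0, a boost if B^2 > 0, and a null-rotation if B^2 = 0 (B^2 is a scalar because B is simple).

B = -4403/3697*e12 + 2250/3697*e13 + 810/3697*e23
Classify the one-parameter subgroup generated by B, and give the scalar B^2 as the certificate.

B^2 term by term: the squares give (-4403/3697)^2*(e12)^2 + (2250/3697)^2*(e13)^2 + (810/3697)^2*(e23)^2 = 19386409/13667809*(-1) + 5062500/13667809*(+1) + 656100/13667809*(+1) = -1 (each basis 2-blade squares to minus the product of its generators' squares); cross terms between blades sharing an index anticommute and cancel. So B^2 = -1.
Answer: rotation, certificate B^2 = -1. Note: conjugating B changes its blade decomposition but never the scalar B^2 = -1, whose sign settles the classification.


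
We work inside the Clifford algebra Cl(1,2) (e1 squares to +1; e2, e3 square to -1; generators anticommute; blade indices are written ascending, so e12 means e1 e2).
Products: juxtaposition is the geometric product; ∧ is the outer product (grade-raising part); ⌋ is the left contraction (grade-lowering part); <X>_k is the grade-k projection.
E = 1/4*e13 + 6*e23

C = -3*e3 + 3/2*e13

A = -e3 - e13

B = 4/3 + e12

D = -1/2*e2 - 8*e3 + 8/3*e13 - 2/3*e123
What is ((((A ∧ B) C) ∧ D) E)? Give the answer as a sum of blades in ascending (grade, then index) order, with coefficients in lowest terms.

step 1: -4/3*e3 - 4/3*e13 - e123
step 2: -6 - 6*e1 + 3/2*e2 - 3*e12
step 3: 3*e2 + 48*e3 + 3*e12 + 32*e13 - 12*e23 + 24*e123
step 4: 80 - 132*e1 + 282*e2 - 18*e3 + 195*e12 - 18*e13 - 3/4*e23 - 3/4*e123
Answer: 80 - 132*e1 + 282*e2 - 18*e3 + 195*e12 - 18*e13 - 3/4*e23 - 3/4*e123


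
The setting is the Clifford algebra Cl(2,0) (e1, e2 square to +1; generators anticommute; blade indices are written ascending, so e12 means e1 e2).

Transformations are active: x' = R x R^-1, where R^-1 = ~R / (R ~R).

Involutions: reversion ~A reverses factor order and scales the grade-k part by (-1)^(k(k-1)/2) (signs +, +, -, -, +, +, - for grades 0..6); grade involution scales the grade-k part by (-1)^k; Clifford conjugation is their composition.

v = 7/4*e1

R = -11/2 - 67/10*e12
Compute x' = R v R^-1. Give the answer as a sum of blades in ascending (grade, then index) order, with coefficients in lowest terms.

~R = -11/2 + 67/10*e12, and R ~R = 3757/50, so R^-1 = ~R / (3757/50).
R v = -77/8*e1 + 469/40*e2
Answer: -1281/3757*e1 - 25795/15028*e2
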